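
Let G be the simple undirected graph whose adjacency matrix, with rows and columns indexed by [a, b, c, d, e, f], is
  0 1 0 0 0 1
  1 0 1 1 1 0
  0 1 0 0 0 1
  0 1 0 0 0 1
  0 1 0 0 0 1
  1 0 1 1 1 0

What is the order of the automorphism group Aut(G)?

The vertices split by degree into {b, f} (degree 4) and {a, c, d, e} (degree 2); every edge runs between the two parts, so G is the complete bipartite graph K_{2,4}. The parts have unequal sizes, so no automorphism swaps them; each part is permuted independently, giving S_2 × S_4 of order 2!·4! = 48.

48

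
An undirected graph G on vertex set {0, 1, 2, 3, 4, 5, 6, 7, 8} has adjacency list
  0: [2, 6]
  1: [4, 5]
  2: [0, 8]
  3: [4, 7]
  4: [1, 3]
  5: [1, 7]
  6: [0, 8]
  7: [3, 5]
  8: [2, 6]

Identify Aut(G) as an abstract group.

G has two connected components, {1, 3, 4, 5, 7} and {0, 2, 6, 8}; each is 2-regular, so G = C_5 ⊔ C_4. The components are non-isomorphic (different sizes), so Aut(G) = Aut(C_5) × Aut(C_4) = D_5 × D_4 of order 10·8 = 80.

D_5 × D_4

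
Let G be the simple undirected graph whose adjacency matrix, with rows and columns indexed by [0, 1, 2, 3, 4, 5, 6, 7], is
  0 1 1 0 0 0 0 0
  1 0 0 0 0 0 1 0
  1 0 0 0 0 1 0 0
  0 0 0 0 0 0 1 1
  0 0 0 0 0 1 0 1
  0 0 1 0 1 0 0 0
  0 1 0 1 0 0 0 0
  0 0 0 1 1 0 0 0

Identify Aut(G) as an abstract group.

G is 2-regular and connected on 8 vertices, i.e. the cycle C_8. C_8 has 8 rotations and 8 reflections, so Aut(C_8) ≅ D_8 of order 16.

the dihedral group of order 16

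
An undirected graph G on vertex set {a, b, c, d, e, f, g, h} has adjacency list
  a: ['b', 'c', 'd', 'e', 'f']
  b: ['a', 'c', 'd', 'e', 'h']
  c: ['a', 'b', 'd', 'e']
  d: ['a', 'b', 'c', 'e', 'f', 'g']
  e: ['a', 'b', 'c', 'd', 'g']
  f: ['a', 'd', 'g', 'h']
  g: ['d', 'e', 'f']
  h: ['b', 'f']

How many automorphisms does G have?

Degrees alone do not determine every vertex (e.g. a and b both have degree 5), but their neighbour-degree multisets differ: N(a) has degrees [4, 4, 5, 5, 6] while N(b) has degrees [2, 4, 5, 5, 6]. Repeating this refinement separates all vertices, so the only automorphism is the identity.

1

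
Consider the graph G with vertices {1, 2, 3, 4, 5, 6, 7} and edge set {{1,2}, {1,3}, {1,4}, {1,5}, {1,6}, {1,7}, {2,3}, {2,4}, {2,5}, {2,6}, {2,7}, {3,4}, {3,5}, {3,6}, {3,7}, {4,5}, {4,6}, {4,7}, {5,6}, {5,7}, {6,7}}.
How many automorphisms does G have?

5040

All 7 vertices are pairwise adjacent: G = K_7. Any permutation of the 7 vertices preserves K_7, so Aut(K_7) = S_7 of order 7! = 5040.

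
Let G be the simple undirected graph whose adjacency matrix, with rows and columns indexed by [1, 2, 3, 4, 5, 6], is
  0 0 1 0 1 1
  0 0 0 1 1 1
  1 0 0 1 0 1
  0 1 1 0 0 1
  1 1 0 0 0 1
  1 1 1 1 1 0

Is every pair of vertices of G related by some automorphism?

No

Vertex 6 is the only vertex of degree 5, so every automorphism fixes it; G is not vertex-transitive.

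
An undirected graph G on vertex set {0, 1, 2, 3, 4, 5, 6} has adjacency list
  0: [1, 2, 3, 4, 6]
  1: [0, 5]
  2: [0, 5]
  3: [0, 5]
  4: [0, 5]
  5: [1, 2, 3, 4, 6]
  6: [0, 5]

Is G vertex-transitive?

No

Automorphisms preserve degree, but G has vertices of degree 2 and vertices of degree 5; no automorphism maps one to the other, so G is not vertex-transitive.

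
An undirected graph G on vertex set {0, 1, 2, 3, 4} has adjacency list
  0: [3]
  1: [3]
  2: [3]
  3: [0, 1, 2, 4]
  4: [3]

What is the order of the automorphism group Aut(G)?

24

Vertex 3 has degree 4 and every other vertex has degree 1, so G is the star K_{1,4} with centre 3. The 4 leaves are pairwise interchangeable while the centre is fixed, giving Aut(G) = S_4.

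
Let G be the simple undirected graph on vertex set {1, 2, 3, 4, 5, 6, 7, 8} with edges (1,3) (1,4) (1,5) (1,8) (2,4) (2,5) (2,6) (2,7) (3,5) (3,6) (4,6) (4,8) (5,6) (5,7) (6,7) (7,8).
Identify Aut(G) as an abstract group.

the trivial group

The degree sequence is [4, 4, 3, 4, 5, 5, 4, 3]. Checking the degree-preserving permutations of the vertex set shows that none except the identity preserves every edge, so Aut(G) is trivial.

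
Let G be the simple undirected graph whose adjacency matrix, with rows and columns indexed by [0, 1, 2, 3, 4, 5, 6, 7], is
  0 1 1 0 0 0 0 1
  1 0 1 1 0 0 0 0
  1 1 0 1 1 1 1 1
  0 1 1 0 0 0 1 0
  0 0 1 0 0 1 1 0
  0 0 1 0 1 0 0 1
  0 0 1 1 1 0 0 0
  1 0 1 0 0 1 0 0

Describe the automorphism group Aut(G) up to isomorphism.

Vertex 2 is the unique vertex of degree 7; the remaining 7 vertices each have degree 3 and induce a cycle, so G is the wheel on 8 vertices with hub 2. With the hub fixed, the remaining symmetry is that of the rim cycle C_7, giving the dihedral group D_7.

the dihedral group of order 14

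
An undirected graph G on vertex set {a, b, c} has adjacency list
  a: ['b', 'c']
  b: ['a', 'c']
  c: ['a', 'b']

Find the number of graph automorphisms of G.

6

Every vertex has degree 2, so G is the complete graph K_3. Every bijection on the vertex set is an automorphism of K_3; hence Aut(K_3) ≅ S_3, order 6.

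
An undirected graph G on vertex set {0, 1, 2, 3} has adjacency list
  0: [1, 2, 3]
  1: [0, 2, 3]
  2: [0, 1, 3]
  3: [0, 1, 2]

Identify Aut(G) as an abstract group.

the symmetric group on 4 letters

All 4 vertices are pairwise adjacent: G = K_4. Every bijection on the vertex set is an automorphism of K_4; hence Aut(K_4) ≅ S_4, order 24.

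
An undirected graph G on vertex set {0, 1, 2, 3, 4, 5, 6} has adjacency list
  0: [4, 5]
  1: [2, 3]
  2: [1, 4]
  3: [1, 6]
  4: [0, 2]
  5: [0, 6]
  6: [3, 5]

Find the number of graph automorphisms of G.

G is 2-regular and connected on 7 vertices, i.e. the cycle C_7. The automorphisms of the 7-cycle are exactly the symmetries of a regular 7-gon: the dihedral group D_7, |D_7| = 14.

14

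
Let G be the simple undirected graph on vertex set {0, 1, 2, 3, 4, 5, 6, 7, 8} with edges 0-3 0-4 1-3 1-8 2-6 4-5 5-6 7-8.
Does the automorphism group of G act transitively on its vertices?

No

Automorphisms preserve degree, but G has vertices of degree 1 and vertices of degree 2; no automorphism maps one to the other, so G is not vertex-transitive.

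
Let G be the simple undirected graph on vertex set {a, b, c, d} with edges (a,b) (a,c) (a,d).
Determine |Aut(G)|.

Vertex a has degree 3 and every other vertex has degree 1, so G is the star K_{1,3} with centre a. Any automorphism fixes the centre and permutes the 3 leaves freely, so Aut(G) ≅ S_3 of order 3! = 6.

6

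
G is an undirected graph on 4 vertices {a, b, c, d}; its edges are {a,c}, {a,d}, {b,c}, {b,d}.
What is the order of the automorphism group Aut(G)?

8

G is 2-regular and bipartite on 2^2 = 4 vertices with girth 4; it is the hypercube graph Q_2. Aut(Q_2) consists of the signed permutations of the 2 coordinate axes: 2! permutations times 2^2 sign flips, so |Aut| = 2^2·2! = 8.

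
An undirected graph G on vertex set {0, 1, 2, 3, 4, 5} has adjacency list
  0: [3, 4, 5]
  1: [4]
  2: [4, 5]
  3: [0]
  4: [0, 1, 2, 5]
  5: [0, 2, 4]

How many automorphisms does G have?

1

Degrees alone do not determine every vertex (e.g. 0 and 5 both have degree 3), but their neighbour-degree multisets differ: N(0) has degrees [1, 3, 4] while N(5) has degrees [2, 3, 4]. Repeating this refinement separates all vertices, so the only automorphism is the identity.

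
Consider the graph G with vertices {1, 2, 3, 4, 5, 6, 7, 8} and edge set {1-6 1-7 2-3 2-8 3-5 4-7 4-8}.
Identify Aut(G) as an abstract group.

the cyclic group of order 2

The degree sequence is [2, 2, 2, 2, 1, 1, 2, 2]; the two degree-1 vertices 5 and 6 are the ends of a path, so G = P_8. The only nontrivial automorphism of a path is the end-to-end reflection, so Aut(G) ≅ Z_2.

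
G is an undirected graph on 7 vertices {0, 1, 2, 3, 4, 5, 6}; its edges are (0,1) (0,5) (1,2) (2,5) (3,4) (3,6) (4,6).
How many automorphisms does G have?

48

G has two connected components, {0, 1, 2, 5} and {3, 4, 6}; each is 2-regular, so G = C_4 ⊔ C_3. No automorphism exchanges components of different sizes, hence Aut(G) is the direct product D_4 × D_3, order 48.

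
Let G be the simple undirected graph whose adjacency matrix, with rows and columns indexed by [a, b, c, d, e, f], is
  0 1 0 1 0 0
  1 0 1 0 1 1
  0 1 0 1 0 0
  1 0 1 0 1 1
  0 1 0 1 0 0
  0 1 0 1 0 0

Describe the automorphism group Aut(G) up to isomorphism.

The vertices split by degree into {b, d} (degree 4) and {a, c, e, f} (degree 2); every edge runs between the two parts, so G is the complete bipartite graph K_{2,4}. The parts have unequal sizes, so no automorphism swaps them; each part is permuted independently, giving S_2 × S_4 of order 2!·4! = 48.

S_2 × S_4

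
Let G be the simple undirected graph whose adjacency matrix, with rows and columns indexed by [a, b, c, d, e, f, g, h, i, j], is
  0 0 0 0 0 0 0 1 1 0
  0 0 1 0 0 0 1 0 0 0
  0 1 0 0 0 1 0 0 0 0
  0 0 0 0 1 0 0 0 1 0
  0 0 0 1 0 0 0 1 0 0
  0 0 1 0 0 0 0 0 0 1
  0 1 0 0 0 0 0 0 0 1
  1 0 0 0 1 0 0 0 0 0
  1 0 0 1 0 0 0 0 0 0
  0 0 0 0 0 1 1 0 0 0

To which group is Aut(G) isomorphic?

G has two connected components, {b, c, f, g, j} and {a, d, e, h, i}; each is 2-regular, so G = C_5 ⊔ C_5. With two isomorphic components, Aut(G) = Aut(C_5) ≀ S_2 = (D_5 × D_5) ⋊ Z_2: permute each cycle by D_5, then optionally swap the two cycles. Order 2·(2·5)² = 200.

(D_5 × D_5) ⋊ Z_2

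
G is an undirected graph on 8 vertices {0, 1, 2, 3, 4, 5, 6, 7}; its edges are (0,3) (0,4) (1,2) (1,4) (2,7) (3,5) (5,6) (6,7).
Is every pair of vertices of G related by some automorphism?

Yes

G is 2-regular and connected on 8 vertices, i.e. the cycle C_8. C_8 has 8 rotations and 8 reflections, so Aut(C_8) ≅ D_8 of order 16. This group acts transitively on the 8 vertices.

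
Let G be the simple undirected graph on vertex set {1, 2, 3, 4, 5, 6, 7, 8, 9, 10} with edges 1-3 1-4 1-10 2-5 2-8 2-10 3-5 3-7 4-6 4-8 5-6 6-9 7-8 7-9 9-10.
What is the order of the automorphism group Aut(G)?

120

G is 3-regular on 10 vertices with no triangles and no 4-cycles (girth 5): this is the Petersen graph. Viewing the Petersen graph as the Kneser graph K(5,2) — vertices are 2-subsets of {1,…,5}, edges join disjoint pairs — its automorphisms are exactly the permutations of the 5-element set, so Aut ≅ S_5 of order 120.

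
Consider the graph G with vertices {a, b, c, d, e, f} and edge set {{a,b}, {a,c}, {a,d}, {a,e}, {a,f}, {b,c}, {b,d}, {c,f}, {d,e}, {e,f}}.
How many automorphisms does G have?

Vertex a is the unique vertex of degree 5; the remaining 5 vertices each have degree 3 and induce a cycle, so G is the wheel on 6 vertices with hub a. Every automorphism fixes the hub and acts on the rim 5-cycle, so Aut(G) ≅ Aut(C_5) = D_5 of order 10.

10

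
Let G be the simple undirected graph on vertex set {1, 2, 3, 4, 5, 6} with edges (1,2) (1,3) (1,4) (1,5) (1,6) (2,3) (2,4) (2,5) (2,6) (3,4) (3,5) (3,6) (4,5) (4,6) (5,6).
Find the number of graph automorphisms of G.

720

All 6 vertices are pairwise adjacent: G = K_6. Any permutation of the 6 vertices preserves K_6, so Aut(K_6) = S_6 of order 6! = 720.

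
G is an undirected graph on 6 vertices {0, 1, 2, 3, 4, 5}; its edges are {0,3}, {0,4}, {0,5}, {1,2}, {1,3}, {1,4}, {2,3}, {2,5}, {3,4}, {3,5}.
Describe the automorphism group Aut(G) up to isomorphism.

Vertex 3 is the unique vertex of degree 5; the remaining 5 vertices each have degree 3 and induce a cycle, so G is the wheel on 6 vertices with hub 3. With the hub fixed, the remaining symmetry is that of the rim cycle C_5, giving the dihedral group D_5.

D_5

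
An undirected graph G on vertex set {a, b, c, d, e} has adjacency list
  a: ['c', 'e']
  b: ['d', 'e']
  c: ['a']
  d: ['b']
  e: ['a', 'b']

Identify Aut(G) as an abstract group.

C_2

The degree sequence is [2, 2, 1, 1, 2]; the two degree-1 vertices c and d are the ends of a path, so G = P_5. The only nontrivial automorphism of a path is the end-to-end reflection, so Aut(G) ≅ Z_2.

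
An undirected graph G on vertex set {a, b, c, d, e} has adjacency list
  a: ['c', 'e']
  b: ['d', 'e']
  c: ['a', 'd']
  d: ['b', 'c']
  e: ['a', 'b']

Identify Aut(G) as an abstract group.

G is 2-regular and connected on 5 vertices, i.e. the cycle C_5. C_5 has 5 rotations and 5 reflections, so Aut(C_5) ≅ D_5 of order 10.

D_5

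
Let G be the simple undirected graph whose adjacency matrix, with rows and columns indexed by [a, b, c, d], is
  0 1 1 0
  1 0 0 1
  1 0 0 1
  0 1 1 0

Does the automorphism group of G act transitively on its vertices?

G is 2-regular and bipartite on 2^2 = 4 vertices with girth 4; it is the hypercube graph Q_2. The symmetry group of the 2-cube is the hyperoctahedral group B_2 = Z_2 ≀ S_2, of order 2^2·2! = 8. Under this action every vertex can be carried to every other, so G is vertex-transitive.

Yes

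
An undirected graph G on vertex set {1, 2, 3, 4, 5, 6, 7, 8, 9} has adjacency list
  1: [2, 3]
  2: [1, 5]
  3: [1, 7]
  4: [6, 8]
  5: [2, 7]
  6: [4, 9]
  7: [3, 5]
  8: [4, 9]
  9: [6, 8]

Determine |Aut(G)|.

G has two connected components, {1, 2, 3, 5, 7} and {4, 6, 8, 9}; each is 2-regular, so G = C_5 ⊔ C_4. The components are non-isomorphic (different sizes), so Aut(G) = Aut(C_5) × Aut(C_4) = D_5 × D_4 of order 10·8 = 80.

80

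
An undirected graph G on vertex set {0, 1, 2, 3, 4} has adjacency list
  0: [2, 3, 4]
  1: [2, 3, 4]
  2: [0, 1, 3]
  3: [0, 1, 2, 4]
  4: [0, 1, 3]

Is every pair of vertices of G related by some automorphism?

Vertex 3 is the only vertex of degree 4, so every automorphism fixes it; G is not vertex-transitive.

No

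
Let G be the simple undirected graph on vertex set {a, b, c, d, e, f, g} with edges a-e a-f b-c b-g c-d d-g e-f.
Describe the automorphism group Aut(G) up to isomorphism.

D_4 × D_3

G has two connected components, {b, c, d, g} and {a, e, f}; each is 2-regular, so G = C_4 ⊔ C_3. The components are non-isomorphic (different sizes), so Aut(G) = Aut(C_4) × Aut(C_3) = D_4 × D_3 of order 8·6 = 48.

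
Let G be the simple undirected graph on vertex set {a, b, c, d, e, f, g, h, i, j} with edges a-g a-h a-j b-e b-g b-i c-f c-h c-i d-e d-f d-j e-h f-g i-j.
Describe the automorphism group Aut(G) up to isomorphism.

S_5

G is 3-regular on 10 vertices with no triangles and no 4-cycles (girth 5): this is the Petersen graph. Viewing the Petersen graph as the Kneser graph K(5,2) — vertices are 2-subsets of {1,…,5}, edges join disjoint pairs — its automorphisms are exactly the permutations of the 5-element set, so Aut ≅ S_5 of order 120.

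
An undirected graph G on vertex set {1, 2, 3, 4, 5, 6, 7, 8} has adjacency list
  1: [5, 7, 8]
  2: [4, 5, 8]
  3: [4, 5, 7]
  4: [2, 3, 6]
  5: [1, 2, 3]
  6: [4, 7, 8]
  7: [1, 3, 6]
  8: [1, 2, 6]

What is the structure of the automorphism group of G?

the hyperoctahedral group B_3

G is 3-regular and bipartite on 2^3 = 8 vertices with girth 4; it is the hypercube graph Q_3. Aut(Q_3) consists of the signed permutations of the 3 coordinate axes: 3! permutations times 2^3 sign flips, so |Aut| = 2^3·3! = 48.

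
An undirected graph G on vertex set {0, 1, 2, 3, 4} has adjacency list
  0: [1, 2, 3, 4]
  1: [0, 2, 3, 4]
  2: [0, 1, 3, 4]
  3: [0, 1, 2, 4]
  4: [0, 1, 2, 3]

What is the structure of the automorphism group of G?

All 5 vertices are pairwise adjacent: G = K_5. Every bijection on the vertex set is an automorphism of K_5; hence Aut(K_5) ≅ S_5, order 120.

the symmetric group on 5 letters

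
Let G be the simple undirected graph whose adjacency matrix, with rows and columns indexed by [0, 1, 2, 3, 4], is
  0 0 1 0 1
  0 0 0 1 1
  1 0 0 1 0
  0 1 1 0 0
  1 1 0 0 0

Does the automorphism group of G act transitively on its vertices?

G is 2-regular and connected on 5 vertices, i.e. the cycle C_5. C_5 has 5 rotations and 5 reflections, so Aut(C_5) ≅ D_5 of order 10. Under this action every vertex can be carried to every other, so G is vertex-transitive.

Yes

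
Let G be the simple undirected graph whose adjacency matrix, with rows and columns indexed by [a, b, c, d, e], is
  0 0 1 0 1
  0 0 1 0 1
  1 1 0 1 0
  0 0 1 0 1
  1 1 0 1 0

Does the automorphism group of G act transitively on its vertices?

Automorphisms preserve degree, but G has vertices of degree 2 and vertices of degree 3; no automorphism maps one to the other, so G is not vertex-transitive.

No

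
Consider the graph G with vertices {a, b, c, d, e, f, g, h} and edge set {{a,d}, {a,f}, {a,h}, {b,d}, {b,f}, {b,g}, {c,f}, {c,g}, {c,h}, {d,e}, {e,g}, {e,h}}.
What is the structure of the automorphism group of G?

Z_2^3 ⋊ S_3

G is 3-regular and bipartite on 2^3 = 8 vertices with girth 4; it is the hypercube graph Q_3. Aut(Q_3) consists of the signed permutations of the 3 coordinate axes: 3! permutations times 2^3 sign flips, so |Aut| = 2^3·3! = 48.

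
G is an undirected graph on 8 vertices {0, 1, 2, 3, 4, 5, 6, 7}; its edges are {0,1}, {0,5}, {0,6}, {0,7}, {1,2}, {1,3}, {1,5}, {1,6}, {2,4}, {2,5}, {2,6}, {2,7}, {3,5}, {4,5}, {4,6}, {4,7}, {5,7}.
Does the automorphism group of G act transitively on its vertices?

No

Vertex 3 is the only vertex of degree 2, so every automorphism fixes it; G is not vertex-transitive.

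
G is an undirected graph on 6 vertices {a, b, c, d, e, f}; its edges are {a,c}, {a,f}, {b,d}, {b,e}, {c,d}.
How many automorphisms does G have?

2

The degree sequence is [2, 2, 2, 2, 1, 1]; the two degree-1 vertices e and f are the ends of a path, so G = P_6. The only nontrivial automorphism of a path is the end-to-end reflection, so Aut(G) ≅ Z_2.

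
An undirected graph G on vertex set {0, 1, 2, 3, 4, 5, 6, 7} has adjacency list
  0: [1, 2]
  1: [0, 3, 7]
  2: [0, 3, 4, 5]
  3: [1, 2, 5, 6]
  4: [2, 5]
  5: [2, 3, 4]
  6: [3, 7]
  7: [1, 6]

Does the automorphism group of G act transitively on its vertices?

Automorphisms preserve degree, but G has vertices of degree 2 and vertices of degree 4; no automorphism maps one to the other, so G is not vertex-transitive.

No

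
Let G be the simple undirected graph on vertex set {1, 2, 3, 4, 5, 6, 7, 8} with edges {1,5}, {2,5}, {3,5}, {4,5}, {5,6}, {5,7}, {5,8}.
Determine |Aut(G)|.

Vertex 5 has degree 7 and every other vertex has degree 1, so G is the star K_{1,7} with centre 5. Any automorphism fixes the centre and permutes the 7 leaves freely, so Aut(G) ≅ S_7 of order 7! = 5040.

5040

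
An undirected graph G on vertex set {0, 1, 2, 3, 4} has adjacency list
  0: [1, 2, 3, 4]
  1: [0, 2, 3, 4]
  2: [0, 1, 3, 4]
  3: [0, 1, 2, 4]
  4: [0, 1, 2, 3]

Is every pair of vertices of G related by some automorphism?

Every vertex has degree 4, so G is the complete graph K_5. Every bijection on the vertex set is an automorphism of K_5; hence Aut(K_5) ≅ S_5, order 120. Under this action every vertex can be carried to every other, so G is vertex-transitive.

Yes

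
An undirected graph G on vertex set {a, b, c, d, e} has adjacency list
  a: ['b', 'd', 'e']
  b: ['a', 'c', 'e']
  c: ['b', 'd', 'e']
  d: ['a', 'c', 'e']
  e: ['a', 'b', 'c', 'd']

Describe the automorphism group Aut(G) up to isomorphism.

Vertex e is the unique vertex of degree 4; the remaining 4 vertices each have degree 3 and induce a cycle, so G is the wheel on 5 vertices with hub e. With the hub fixed, the remaining symmetry is that of the rim cycle C_4, giving the dihedral group D_4.

the dihedral group of order 8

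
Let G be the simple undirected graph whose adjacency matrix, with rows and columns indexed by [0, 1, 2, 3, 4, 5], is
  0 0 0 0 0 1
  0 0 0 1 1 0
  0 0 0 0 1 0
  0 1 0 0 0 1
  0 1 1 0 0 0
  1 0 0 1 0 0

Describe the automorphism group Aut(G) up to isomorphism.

The degree sequence is [1, 2, 1, 2, 2, 2]; the two degree-1 vertices 0 and 2 are the ends of a path, so G = P_6. A path has exactly one nontrivial symmetry — reversal — giving Aut(G) of order 2.

Z_2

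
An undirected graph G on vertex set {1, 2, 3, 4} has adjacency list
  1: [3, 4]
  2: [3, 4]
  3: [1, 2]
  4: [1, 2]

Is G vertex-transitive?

G is 2-regular and bipartite on 2^2 = 4 vertices with girth 4; it is the hypercube graph Q_2. Aut(Q_2) consists of the signed permutations of the 2 coordinate axes: 2! permutations times 2^2 sign flips, so |Aut| = 2^2·2! = 8. Under this action every vertex can be carried to every other, so G is vertex-transitive.

Yes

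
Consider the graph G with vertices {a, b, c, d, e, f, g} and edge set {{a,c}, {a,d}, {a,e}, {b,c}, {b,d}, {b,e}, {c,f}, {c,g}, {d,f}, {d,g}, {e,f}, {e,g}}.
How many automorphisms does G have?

144

The vertices split by degree into {c, d, e} (degree 4) and {a, b, f, g} (degree 3); every edge runs between the two parts, so G is the complete bipartite graph K_{3,4}. The parts have unequal sizes, so no automorphism swaps them; each part is permuted independently, giving S_3 × S_4 of order 3!·4! = 144.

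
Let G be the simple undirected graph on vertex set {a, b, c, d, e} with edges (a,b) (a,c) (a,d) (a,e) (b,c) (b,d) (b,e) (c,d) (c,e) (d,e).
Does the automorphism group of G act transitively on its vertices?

Yes

All 5 vertices are pairwise adjacent: G = K_5. Any permutation of the 5 vertices preserves K_5, so Aut(K_5) = S_5 of order 5! = 120. Under this action every vertex can be carried to every other, so G is vertex-transitive.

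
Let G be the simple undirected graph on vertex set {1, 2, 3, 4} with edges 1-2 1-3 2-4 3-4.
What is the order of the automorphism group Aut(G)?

8

Every vertex has degree 2 and the graph is connected, so G is the 4-cycle C_4. The automorphisms of the 4-cycle are exactly the symmetries of a regular 4-gon: the dihedral group D_4, |D_4| = 8.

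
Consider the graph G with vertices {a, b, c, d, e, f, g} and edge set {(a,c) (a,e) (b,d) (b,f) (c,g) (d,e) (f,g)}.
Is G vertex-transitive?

G is 2-regular and connected on 7 vertices, i.e. the cycle C_7. C_7 has 7 rotations and 7 reflections, so Aut(C_7) ≅ D_7 of order 14. This group acts transitively on the 7 vertices.

Yes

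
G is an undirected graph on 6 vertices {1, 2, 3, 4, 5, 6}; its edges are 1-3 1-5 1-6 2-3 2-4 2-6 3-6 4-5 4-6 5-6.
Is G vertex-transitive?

No

Vertex 6 is the only vertex of degree 5, so every automorphism fixes it; G is not vertex-transitive.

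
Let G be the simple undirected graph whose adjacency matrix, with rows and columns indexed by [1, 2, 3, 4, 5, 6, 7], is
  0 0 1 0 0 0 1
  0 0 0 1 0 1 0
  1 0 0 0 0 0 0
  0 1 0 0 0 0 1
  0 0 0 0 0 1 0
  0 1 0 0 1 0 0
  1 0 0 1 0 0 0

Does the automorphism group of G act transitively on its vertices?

No

Automorphisms preserve degree, but G has vertices of degree 1 and vertices of degree 2; no automorphism maps one to the other, so G is not vertex-transitive.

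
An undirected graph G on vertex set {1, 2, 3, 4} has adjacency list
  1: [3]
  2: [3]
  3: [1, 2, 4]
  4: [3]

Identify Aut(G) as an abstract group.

S_3

Vertex 3 has degree 3 and every other vertex has degree 1, so G is the star K_{1,3} with centre 3. The 3 leaves are pairwise interchangeable while the centre is fixed, giving Aut(G) = S_3.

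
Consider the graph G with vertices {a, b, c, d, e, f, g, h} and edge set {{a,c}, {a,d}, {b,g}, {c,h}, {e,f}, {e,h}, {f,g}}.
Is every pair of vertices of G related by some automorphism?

No

Automorphisms preserve degree, but G has vertices of degree 1 and vertices of degree 2; no automorphism maps one to the other, so G is not vertex-transitive.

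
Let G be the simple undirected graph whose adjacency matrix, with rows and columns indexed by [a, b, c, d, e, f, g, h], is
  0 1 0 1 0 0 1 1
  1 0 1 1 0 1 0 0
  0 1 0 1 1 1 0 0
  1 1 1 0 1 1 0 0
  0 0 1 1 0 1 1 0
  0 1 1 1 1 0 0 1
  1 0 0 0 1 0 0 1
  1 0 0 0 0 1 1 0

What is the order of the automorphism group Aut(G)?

1

The degree sequence is [4, 4, 4, 5, 4, 5, 3, 3]. Checking the degree-preserving permutations of the vertex set shows that none except the identity preserves every edge, so Aut(G) is trivial.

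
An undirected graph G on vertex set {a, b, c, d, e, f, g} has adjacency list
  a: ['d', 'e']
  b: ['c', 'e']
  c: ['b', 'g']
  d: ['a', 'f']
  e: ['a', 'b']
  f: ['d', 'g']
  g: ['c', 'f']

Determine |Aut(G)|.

G is 2-regular and connected on 7 vertices, i.e. the cycle C_7. C_7 has 7 rotations and 7 reflections, so Aut(C_7) ≅ D_7 of order 14.

14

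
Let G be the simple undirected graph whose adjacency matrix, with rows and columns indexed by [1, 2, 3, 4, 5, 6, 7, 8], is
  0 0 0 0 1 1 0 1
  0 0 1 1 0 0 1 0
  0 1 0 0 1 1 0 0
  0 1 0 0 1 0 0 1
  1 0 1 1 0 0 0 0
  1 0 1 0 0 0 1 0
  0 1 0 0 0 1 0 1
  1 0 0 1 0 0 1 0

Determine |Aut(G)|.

G is 3-regular and bipartite on 2^3 = 8 vertices with girth 4; it is the hypercube graph Q_3. Aut(Q_3) consists of the signed permutations of the 3 coordinate axes: 3! permutations times 2^3 sign flips, so |Aut| = 2^3·3! = 48.

48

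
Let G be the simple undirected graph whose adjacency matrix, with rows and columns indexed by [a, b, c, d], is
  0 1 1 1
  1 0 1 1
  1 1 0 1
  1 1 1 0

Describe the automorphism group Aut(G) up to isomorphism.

All 4 vertices are pairwise adjacent: G = K_4. Any permutation of the 4 vertices preserves K_4, so Aut(K_4) = S_4 of order 4! = 24.

the symmetric group on 4 letters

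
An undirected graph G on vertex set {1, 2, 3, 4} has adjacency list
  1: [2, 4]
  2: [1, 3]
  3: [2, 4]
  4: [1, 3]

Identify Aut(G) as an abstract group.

D_4

G is 2-regular and connected on 4 vertices, i.e. the cycle C_4. The automorphisms of the 4-cycle are exactly the symmetries of a regular 4-gon: the dihedral group D_4, |D_4| = 8.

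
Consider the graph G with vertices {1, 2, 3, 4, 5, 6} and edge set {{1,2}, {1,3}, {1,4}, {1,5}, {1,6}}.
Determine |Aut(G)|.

120

Vertex 1 has degree 5 and every other vertex has degree 1, so G is the star K_{1,5} with centre 1. Any automorphism fixes the centre and permutes the 5 leaves freely, so Aut(G) ≅ S_5 of order 5! = 120.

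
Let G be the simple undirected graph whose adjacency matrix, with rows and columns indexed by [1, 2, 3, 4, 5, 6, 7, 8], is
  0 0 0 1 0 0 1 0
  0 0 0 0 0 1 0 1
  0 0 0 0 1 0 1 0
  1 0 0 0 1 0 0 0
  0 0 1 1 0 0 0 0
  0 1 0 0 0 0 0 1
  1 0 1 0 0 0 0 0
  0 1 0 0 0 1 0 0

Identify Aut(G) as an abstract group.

D_5 × D_3

G has two connected components, {1, 3, 4, 5, 7} and {2, 6, 8}; each is 2-regular, so G = C_5 ⊔ C_3. No automorphism exchanges components of different sizes, hence Aut(G) is the direct product D_5 × D_3, order 60.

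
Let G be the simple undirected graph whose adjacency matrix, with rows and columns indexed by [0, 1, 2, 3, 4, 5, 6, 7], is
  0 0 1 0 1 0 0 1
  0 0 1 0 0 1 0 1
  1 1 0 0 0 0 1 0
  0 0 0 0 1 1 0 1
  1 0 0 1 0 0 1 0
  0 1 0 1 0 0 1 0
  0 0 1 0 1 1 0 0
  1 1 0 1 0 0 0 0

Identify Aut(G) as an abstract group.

Z_2^3 ⋊ S_3

G is 3-regular and bipartite on 2^3 = 8 vertices with girth 4; it is the hypercube graph Q_3. Aut(Q_3) consists of the signed permutations of the 3 coordinate axes: 3! permutations times 2^3 sign flips, so |Aut| = 2^3·3! = 48.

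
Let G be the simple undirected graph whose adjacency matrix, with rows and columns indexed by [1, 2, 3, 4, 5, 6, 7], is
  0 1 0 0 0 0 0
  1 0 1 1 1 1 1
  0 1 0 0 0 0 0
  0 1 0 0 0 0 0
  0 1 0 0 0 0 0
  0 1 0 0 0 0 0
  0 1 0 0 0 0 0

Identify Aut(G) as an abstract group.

Vertex 2 has degree 6 and every other vertex has degree 1, so G is the star K_{1,6} with centre 2. The 6 leaves are pairwise interchangeable while the centre is fixed, giving Aut(G) = S_6.

S_6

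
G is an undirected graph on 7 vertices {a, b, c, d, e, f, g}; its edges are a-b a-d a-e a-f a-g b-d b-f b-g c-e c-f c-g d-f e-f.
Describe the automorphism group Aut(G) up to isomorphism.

The degree sequence is [5, 4, 3, 3, 3, 5, 3]. Checking the degree-preserving permutations of the vertex set shows that none except the identity preserves every edge, so Aut(G) is trivial.

{e}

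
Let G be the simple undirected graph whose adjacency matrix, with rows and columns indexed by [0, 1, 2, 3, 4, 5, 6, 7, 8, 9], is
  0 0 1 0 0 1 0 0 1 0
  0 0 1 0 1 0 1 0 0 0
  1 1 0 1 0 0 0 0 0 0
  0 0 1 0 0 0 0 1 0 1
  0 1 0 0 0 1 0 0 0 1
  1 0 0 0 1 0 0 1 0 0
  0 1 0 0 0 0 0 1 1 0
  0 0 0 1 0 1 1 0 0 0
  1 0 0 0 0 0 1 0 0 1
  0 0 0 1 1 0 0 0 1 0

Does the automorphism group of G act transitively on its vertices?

G is 3-regular on 10 vertices with no triangles and no 4-cycles (girth 5): this is the Petersen graph. It is a classical fact that the Petersen graph has automorphism group S_5 (order 120), arising from its description as the Kneser graph K(5,2). Under this action every vertex can be carried to every other, so G is vertex-transitive.

Yes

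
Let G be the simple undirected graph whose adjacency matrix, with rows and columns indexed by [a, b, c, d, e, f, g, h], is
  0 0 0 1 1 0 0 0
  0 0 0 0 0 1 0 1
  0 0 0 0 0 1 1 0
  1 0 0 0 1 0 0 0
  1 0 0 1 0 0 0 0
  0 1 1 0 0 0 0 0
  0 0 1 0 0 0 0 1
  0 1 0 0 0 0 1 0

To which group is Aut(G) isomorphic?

G has two connected components, {b, c, f, g, h} and {a, d, e}; each is 2-regular, so G = C_5 ⊔ C_3. No automorphism exchanges components of different sizes, hence Aut(G) is the direct product D_5 × D_3, order 60.

D_5 × D_3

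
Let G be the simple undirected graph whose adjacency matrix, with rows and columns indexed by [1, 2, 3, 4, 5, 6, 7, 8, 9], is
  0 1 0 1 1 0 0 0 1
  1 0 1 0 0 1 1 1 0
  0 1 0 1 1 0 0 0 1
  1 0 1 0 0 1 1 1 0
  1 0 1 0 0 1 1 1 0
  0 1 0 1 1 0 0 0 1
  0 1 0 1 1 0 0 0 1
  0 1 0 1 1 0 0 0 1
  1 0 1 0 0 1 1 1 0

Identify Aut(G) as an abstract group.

The vertices split by degree into {2, 4, 5, 9} (degree 5) and {1, 3, 6, 7, 8} (degree 4); every edge runs between the two parts, so G is the complete bipartite graph K_{4,5}. Automorphisms preserve the bipartition setwise (since the parts differ in size) and act as S_5 × S_4 within it; |Aut| = 2880.

S_5 × S_4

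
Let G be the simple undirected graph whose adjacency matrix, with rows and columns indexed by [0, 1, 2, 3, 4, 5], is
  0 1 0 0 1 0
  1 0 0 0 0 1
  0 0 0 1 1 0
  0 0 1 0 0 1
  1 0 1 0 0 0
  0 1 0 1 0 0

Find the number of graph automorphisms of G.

G is 2-regular and connected on 6 vertices, i.e. the cycle C_6. The automorphisms of the 6-cycle are exactly the symmetries of a regular 6-gon: the dihedral group D_6, |D_6| = 12.

12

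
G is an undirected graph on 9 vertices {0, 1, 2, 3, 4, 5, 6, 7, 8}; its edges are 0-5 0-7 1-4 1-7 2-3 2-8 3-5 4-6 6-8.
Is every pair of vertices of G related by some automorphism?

Yes

Every vertex has degree 2 and the graph is connected, so G is the 9-cycle C_9. C_9 has 9 rotations and 9 reflections, so Aut(C_9) ≅ D_9 of order 18. Under this action every vertex can be carried to every other, so G is vertex-transitive.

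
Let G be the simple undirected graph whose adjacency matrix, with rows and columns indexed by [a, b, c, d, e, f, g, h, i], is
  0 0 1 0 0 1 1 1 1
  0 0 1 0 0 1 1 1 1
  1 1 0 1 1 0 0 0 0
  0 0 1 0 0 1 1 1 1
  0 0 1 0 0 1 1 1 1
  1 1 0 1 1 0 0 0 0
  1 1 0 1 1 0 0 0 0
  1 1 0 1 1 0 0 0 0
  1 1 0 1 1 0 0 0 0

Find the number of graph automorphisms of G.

The vertices split by degree into {a, b, d, e} (degree 5) and {c, f, g, h, i} (degree 4); every edge runs between the two parts, so G is the complete bipartite graph K_{4,5}. Automorphisms preserve the bipartition setwise (since the parts differ in size) and act as S_4 × S_5 within it; |Aut| = 2880.

2880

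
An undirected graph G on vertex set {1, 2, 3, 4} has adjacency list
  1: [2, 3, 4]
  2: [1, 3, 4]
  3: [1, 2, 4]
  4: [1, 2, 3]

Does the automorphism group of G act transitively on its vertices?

All 4 vertices are pairwise adjacent: G = K_4. Any permutation of the 4 vertices preserves K_4, so Aut(K_4) = S_4 of order 4! = 24. This group acts transitively on the 4 vertices.

Yes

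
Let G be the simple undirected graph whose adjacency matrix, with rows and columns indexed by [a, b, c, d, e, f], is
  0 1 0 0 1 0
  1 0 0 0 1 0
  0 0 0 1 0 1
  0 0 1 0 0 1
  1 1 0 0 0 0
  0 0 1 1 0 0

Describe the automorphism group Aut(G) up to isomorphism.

G has two connected components, {c, d, f} and {a, b, e}; each is 2-regular, so G = C_3 ⊔ C_3. Aut of a disjoint union of two copies of C_3 is the wreath product D_3 ≀ Z_2, of order 2·6² = 72.

(D_3 × D_3) ⋊ Z_2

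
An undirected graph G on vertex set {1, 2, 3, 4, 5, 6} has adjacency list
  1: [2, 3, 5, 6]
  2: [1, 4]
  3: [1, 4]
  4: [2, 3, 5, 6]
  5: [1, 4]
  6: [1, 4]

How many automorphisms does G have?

48

The vertices split by degree into {1, 4} (degree 4) and {2, 3, 5, 6} (degree 2); every edge runs between the two parts, so G is the complete bipartite graph K_{2,4}. Automorphisms preserve the bipartition setwise (since the parts differ in size) and act as S_4 × S_2 within it; |Aut| = 48.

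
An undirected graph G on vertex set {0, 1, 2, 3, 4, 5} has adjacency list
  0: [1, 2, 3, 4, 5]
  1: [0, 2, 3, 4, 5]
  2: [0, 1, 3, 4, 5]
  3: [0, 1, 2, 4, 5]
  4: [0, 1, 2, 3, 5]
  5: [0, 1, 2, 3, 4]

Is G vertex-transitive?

Yes

Every vertex has degree 5, so G is the complete graph K_6. Any permutation of the 6 vertices preserves K_6, so Aut(K_6) = S_6 of order 6! = 720. This group acts transitively on the 6 vertices.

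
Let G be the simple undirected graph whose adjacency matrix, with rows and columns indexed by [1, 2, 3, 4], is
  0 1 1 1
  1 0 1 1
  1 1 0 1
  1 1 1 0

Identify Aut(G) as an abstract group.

S_4

All 4 vertices are pairwise adjacent: G = K_4. Any permutation of the 4 vertices preserves K_4, so Aut(K_4) = S_4 of order 4! = 24.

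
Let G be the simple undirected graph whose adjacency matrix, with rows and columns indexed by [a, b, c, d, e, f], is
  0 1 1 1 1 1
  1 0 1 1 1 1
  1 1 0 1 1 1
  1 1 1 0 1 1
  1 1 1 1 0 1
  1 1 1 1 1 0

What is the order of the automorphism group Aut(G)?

720

Every vertex has degree 5, so G is the complete graph K_6. Every bijection on the vertex set is an automorphism of K_6; hence Aut(K_6) ≅ S_6, order 720.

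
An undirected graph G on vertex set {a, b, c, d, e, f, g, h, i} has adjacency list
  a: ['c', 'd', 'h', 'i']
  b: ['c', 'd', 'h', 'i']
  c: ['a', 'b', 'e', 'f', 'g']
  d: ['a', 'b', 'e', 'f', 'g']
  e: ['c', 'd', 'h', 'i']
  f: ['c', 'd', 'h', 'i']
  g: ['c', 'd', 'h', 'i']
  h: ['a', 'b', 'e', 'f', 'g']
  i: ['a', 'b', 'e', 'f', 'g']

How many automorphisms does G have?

The vertices split by degree into {c, d, h, i} (degree 5) and {a, b, e, f, g} (degree 4); every edge runs between the two parts, so G is the complete bipartite graph K_{4,5}. The parts have unequal sizes, so no automorphism swaps them; each part is permuted independently, giving S_5 × S_4 of order 5!·4! = 2880.

2880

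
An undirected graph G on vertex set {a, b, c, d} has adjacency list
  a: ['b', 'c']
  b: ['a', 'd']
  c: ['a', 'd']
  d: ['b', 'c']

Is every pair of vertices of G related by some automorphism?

G is 2-regular and bipartite on 2^2 = 4 vertices with girth 4; it is the hypercube graph Q_2. Aut(Q_2) consists of the signed permutations of the 2 coordinate axes: 2! permutations times 2^2 sign flips, so |Aut| = 2^2·2! = 8. Under this action every vertex can be carried to every other, so G is vertex-transitive.

Yes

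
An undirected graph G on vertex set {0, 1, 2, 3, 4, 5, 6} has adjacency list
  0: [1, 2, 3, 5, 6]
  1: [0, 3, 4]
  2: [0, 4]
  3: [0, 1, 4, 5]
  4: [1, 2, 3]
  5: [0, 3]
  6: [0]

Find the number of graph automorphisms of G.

Degrees alone do not determine every vertex (e.g. 1 and 4 both have degree 3), but their neighbour-degree multisets differ: N(1) has degrees [3, 4, 5] while N(4) has degrees [2, 3, 4]. Repeating this refinement separates all vertices, so the only automorphism is the identity.

1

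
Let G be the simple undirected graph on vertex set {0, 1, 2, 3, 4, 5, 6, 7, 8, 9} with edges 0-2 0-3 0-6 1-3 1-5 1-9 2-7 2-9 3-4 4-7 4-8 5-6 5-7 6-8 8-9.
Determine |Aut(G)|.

G is 3-regular on 10 vertices with no triangles and no 4-cycles (girth 5): this is the Petersen graph. It is a classical fact that the Petersen graph has automorphism group S_5 (order 120), arising from its description as the Kneser graph K(5,2).

120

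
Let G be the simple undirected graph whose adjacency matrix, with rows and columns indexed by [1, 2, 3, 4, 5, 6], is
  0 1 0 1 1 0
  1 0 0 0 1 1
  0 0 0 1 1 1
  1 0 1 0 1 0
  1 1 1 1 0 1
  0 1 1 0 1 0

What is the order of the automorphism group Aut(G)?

10

Vertex 5 is the unique vertex of degree 5; the remaining 5 vertices each have degree 3 and induce a cycle, so G is the wheel on 6 vertices with hub 5. Every automorphism fixes the hub and acts on the rim 5-cycle, so Aut(G) ≅ Aut(C_5) = D_5 of order 10.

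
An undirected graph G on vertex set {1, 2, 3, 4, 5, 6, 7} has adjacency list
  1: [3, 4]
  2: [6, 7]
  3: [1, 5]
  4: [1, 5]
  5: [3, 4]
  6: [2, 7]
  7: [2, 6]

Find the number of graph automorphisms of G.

G has two connected components, {1, 3, 4, 5} and {2, 6, 7}; each is 2-regular, so G = C_4 ⊔ C_3. The components are non-isomorphic (different sizes), so Aut(G) = Aut(C_4) × Aut(C_3) = D_4 × D_3 of order 8·6 = 48.

48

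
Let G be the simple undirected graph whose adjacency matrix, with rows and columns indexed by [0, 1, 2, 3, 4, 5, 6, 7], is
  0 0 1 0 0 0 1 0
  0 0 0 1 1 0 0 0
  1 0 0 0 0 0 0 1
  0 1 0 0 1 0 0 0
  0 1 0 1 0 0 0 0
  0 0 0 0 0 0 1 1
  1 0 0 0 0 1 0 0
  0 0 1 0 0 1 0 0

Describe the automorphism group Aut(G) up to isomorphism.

D_5 × D_3

G has two connected components, {0, 2, 5, 6, 7} and {1, 3, 4}; each is 2-regular, so G = C_5 ⊔ C_3. No automorphism exchanges components of different sizes, hence Aut(G) is the direct product D_5 × D_3, order 60.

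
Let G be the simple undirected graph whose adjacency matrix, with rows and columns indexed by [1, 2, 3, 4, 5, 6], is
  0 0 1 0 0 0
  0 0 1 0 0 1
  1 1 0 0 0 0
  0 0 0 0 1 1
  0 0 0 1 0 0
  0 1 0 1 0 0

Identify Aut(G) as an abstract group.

The degree sequence is [1, 2, 2, 2, 1, 2]; the two degree-1 vertices 1 and 5 are the ends of a path, so G = P_6. The only nontrivial automorphism of a path is the end-to-end reflection, so Aut(G) ≅ Z_2.

the cyclic group of order 2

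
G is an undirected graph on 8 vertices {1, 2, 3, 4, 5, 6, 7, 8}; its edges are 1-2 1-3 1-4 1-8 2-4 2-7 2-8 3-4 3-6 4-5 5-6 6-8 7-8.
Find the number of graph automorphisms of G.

1

The degree sequence is [4, 4, 3, 4, 2, 3, 2, 4]. Checking the degree-preserving permutations of the vertex set shows that none except the identity preserves every edge, so Aut(G) is trivial.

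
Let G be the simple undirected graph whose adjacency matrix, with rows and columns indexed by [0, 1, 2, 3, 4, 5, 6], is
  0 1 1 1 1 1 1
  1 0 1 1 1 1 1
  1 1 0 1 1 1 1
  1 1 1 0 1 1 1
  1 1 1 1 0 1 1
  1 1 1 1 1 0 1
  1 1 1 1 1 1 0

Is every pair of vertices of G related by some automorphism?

All 7 vertices are pairwise adjacent: G = K_7. Any permutation of the 7 vertices preserves K_7, so Aut(K_7) = S_7 of order 7! = 5040. This group acts transitively on the 7 vertices.

Yes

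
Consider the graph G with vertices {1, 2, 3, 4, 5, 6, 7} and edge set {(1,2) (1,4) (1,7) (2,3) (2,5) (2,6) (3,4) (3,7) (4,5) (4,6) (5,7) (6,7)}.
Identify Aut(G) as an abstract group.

The vertices split by degree into {2, 4, 7} (degree 4) and {1, 3, 5, 6} (degree 3); every edge runs between the two parts, so G is the complete bipartite graph K_{3,4}. The parts have unequal sizes, so no automorphism swaps them; each part is permuted independently, giving S_3 × S_4 of order 3!·4! = 144.

S_3 × S_4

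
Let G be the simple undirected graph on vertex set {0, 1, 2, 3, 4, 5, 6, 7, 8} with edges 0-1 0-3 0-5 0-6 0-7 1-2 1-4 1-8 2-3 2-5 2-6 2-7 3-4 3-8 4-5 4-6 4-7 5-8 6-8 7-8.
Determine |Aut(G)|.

The vertices split by degree into {0, 2, 4, 8} (degree 5) and {1, 3, 5, 6, 7} (degree 4); every edge runs between the two parts, so G is the complete bipartite graph K_{4,5}. The parts have unequal sizes, so no automorphism swaps them; each part is permuted independently, giving S_4 × S_5 of order 4!·5! = 2880.

2880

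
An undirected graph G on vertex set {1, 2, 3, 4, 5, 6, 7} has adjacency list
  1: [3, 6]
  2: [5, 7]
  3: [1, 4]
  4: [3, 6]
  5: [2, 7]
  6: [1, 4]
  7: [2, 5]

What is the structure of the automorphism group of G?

D_4 × D_3

G has two connected components, {1, 3, 4, 6} and {2, 5, 7}; each is 2-regular, so G = C_4 ⊔ C_3. No automorphism exchanges components of different sizes, hence Aut(G) is the direct product D_4 × D_3, order 48.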